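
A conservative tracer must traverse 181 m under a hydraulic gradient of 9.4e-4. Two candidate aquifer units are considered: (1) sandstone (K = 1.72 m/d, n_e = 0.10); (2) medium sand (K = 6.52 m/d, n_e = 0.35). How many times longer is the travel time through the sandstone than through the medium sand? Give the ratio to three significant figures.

Unit 1 (sandstone): v = 1.72×9.4e-4/0.10 = 0.01617 m/d, t = 181/0.01617 = 11190 d
Unit 2 (medium sand): v = 6.52×9.4e-4/0.35 = 0.01751 m/d, t = 181/0.01751 = 10340 d
t(sandstone) / t(medium sand) = 11190/10340 = 1.08

1.08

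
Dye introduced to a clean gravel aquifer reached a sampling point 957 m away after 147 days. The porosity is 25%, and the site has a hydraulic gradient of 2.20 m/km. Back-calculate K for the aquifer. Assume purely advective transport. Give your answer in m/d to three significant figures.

740 m/d

v = L / t = 957 / 147 = 6.510 m/d
K = v · n / i = 6.510 × 0.25 / 0.0022 = 740 m/d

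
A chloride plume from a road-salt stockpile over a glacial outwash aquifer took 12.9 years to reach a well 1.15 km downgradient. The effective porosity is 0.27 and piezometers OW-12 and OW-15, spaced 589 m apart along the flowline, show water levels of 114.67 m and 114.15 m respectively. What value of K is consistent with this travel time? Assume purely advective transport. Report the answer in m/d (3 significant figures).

74.7 m/d

Hydraulic gradient i = (114.67 − 114.15) / 589 = 0.52 / 589 = 8.829e-4
t = 12.9 years = 4709 d
L = 1.15 km = 1150 m
v = L / t = 1150 / 4709 = 0.2442 m/d
K = v · n / i = 0.2442 × 0.27 / 8.829e-4 = 74.7 m/d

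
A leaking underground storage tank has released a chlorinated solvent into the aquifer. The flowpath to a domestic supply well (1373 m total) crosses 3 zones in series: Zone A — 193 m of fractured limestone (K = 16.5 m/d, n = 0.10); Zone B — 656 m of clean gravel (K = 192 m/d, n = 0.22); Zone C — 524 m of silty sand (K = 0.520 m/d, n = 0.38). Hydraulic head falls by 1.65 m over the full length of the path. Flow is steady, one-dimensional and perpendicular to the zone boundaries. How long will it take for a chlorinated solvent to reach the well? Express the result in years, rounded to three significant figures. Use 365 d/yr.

616 years

Continuity: the same q passes through each zone, so ΔH = q·Σ(L_j/K_j) — the zones act as resistances in series.
Σ(L/K) = 193/16.5 + 656/192 + 524/0.520 = 11.70 + 3.417 + 1008 = 1023 d
q = ΔH / Σ(L/K) = 1.65 / 1023 = 0.001613 m/d (same in every zone)
Zone A: v = q/n = 0.001613/0.10 = 0.01613 m/d → t_A = 193/0.01613 = 11960 d
Zone B: v = q/n = 0.001613/0.22 = 0.007333 m/d → t_B = 656/0.007333 = 89460 d
Zone C: v = q/n = 0.001613/0.38 = 0.004245 m/d → t_C = 524/0.004245 = 123400 d
Total t = 11960 + 89460 + 123400 = 224900 d
   = 224900 / 365 = 616 yr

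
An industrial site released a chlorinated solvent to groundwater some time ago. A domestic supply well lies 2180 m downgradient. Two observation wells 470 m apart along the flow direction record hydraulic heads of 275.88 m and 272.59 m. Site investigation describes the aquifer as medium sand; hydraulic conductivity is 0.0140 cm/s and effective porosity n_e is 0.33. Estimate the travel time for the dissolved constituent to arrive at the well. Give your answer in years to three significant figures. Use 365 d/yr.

Hydraulic gradient i = (275.88 − 272.59) / 470 = 3.29 / 470 = 0.007000
K = 0.0140 cm/s × 864 = 12.10 m/d
Specific discharge q = 12.10 × 0.007000 = 0.08467 m/d
v = Ki/n = 12.10·0.007000/0.33 = 0.2566 m/d
t = L / v = 2180 / 0.2566 = 8496 d
   = 8496 / 365 = 23.3 yr

23.3 years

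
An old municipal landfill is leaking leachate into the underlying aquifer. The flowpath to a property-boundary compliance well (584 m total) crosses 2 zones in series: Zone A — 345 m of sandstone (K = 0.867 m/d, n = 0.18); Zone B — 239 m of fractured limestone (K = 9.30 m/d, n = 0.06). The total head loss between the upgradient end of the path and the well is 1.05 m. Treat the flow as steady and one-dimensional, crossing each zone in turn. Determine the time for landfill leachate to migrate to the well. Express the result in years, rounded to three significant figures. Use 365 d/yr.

84.5 years

Steady 1-D flow in series ⇒ the Darcy flux q is identical in every zone and the zone head losses add (resistances L/K in series).
Σ(L/K) = 345/0.867 + 239/9.30 = 397.9 + 25.70 = 423.6 d
q = ΔH / Σ(L/K) = 1.05 / 423.6 = 0.002479 m/d (same in every zone)
Zone A: v = q/n = 0.002479/0.18 = 0.01377 m/d → t_A = 345/0.01377 = 25050 d
Zone B: v = q/n = 0.002479/0.06 = 0.04131 m/d → t_B = 239/0.04131 = 5785 d
Total t = 25050 + 5785 = 30840 d
   = 30840 / 365 = 84.5 yr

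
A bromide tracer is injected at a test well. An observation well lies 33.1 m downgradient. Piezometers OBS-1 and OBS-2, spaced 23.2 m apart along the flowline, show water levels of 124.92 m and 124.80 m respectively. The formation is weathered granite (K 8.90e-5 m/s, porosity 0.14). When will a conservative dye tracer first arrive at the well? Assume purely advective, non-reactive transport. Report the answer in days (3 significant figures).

117 days

Hydraulic gradient i = (124.92 − 124.80) / 23.2 = 0.12 / 23.2 = 0.005172
K = 8.90e-5 m/s × 86400 s/d = 7.690 m/d
q = Ki = 7.690 × 0.005172 = 0.03977 m/d
Seepage velocity v = q / n = 0.03977 / 0.14 = 0.2841 m/d
t = L / v = 33.1 / 0.2841 = 116.5 d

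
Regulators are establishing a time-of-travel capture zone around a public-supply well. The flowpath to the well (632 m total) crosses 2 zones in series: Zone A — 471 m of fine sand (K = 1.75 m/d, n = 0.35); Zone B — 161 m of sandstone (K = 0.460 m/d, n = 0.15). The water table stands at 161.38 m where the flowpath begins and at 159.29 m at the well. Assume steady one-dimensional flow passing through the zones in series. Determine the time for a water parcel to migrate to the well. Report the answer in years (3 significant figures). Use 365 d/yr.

153 years

Total head drop ΔH = 161.38 − 159.29 = 2.09 m
Steady 1-D flow in series ⇒ the Darcy flux q is identical in every zone and the zone head losses add (resistances L/K in series).
Σ(L/K) = 471/1.75 + 161/0.460 = 269.1 + 350.0 = 619.1 d
q = ΔH / Σ(L/K) = 2.09 / 619.1 = 0.003376 m/d (same in every zone)
Zone A: v = q/n = 0.003376/0.35 = 0.009645 m/d → t_A = 471/0.009645 = 48840 d
Zone B: v = q/n = 0.003376/0.15 = 0.02250 m/d → t_B = 161/0.02250 = 7154 d
Total t = 48840 + 7154 = 55990 d
   = 55990 / 365 = 153 yr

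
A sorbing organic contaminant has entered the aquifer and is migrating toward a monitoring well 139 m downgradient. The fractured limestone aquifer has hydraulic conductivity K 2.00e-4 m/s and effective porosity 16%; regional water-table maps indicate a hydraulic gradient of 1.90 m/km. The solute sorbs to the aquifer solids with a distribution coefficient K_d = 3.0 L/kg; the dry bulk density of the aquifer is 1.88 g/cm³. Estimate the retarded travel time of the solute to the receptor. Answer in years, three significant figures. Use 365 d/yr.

67.3 years

K = 2.00e-4 m/s × 86400 s/d = 17.28 m/d
Specific discharge q = 17.28 × 0.0019 = 0.03283 m/d
Seepage velocity v = q / n = 0.03283 / 0.16 = 0.2052 m/d
Retardation R = 1 + ρ_b·K_d/n = 1 + 1.88×3.0/0.16 = 36.25
Contaminant velocity v_c = v/R = 0.2052/36.25 = 0.005661 m/d
t = L/v_c = 139/0.005661 = 24560 d
   = 24560/365 = 67.3 yr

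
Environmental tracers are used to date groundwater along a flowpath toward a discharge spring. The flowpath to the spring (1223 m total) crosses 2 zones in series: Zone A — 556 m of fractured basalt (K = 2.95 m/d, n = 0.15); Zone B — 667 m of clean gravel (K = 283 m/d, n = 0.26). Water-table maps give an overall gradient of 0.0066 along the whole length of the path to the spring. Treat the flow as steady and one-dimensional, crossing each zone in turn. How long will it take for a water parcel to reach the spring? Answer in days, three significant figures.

6070 days

For zones in series the flux q is common to all zones; the equivalent conductivity is the harmonic (thickness-weighted) mean, K_eq = L_total / Σ(L_j/K_j).
Σ(L/K) = 556/2.95 + 667/283 = 188.5 + 2.357 = 190.8 d
K_eq = L_total / Σ(L/K) = 1223 / 190.8 = 6.409 m/d
q = K_eq · i = 6.409 × 0.0066 = 0.04230 m/d (same in every zone)
Zone A: v = q/n = 0.04230/0.15 = 0.2820 m/d → t_A = 556/0.2820 = 1972 d
Zone B: v = q/n = 0.04230/0.26 = 0.1627 m/d → t_B = 667/0.1627 = 4100 d
Total t = 1972 + 4100 = 6072 d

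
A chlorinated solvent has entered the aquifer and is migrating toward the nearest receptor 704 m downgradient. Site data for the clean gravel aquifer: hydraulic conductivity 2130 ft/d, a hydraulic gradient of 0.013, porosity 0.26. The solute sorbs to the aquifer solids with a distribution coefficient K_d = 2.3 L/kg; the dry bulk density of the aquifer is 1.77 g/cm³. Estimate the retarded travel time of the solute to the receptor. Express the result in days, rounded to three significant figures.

K = 2130 ft/d × 0.3048 = 649.2 m/d
Darcy flux q = K·i = 649.2 × 0.013 = 8.440 m/d
v = Ki/n = 649.2·0.013/0.26 = 32.46 m/d
Retardation R = 1 + ρ_b·K_d/n = 1 + 1.77×2.3/0.26 = 16.66
Contaminant velocity v_c = v/R = 32.46/16.66 = 1.949 m/d
t = L/v_c = 704/1.949 = 361.3 d

361 days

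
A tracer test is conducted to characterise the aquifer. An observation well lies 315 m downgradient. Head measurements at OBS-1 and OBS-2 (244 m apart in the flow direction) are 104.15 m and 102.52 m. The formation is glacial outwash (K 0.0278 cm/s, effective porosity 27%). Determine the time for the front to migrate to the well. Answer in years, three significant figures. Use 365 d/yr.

Hydraulic gradient i = (104.15 − 102.52) / 244 = 1.63 / 244 = 0.006680
K = 0.0278 cm/s × 864 = 24.02 m/d
Darcy flux q = K·i = 24.02 × 0.006680 = 0.1605 m/d
Seepage velocity v = q / n = 0.1605 / 0.27 = 0.5943 m/d
t = L / v = 315 / 0.5943 = 530.1 d
   = 530.1 / 365 = 1.45 yr

1.45 years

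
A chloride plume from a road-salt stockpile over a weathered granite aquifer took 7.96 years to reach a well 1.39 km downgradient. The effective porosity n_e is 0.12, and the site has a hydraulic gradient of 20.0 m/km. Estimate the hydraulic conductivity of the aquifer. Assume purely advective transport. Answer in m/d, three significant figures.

t = 7.96 years = 2905 d
L = 1.39 km = 1390 m
v = L / t = 1390 / 2905 = 0.4784 m/d
K = v · n / i = 0.4784 × 0.12 / 0.020 = 2.87 m/d

2.87 m/d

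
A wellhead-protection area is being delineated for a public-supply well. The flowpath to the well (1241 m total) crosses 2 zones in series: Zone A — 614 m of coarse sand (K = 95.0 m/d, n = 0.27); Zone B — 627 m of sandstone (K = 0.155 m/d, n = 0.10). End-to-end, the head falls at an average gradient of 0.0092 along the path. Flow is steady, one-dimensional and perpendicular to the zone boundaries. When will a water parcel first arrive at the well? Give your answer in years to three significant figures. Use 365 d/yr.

Continuity: the same q passes through each zone, so ΔH = q·Σ(L_j/K_j) — the zones act as resistances in series.
Σ(L/K) = 614/95.0 + 627/0.155 = 6.463 + 4045 = 4052 d
K_eq = L_total / Σ(L/K) = 1241 / 4052 = 0.3063 m/d
q = K_eq · i = 0.3063 × 0.0092 = 0.002818 m/d (same in every zone)
Zone A: v = q/n = 0.002818/0.27 = 0.01044 m/d → t_A = 614/0.01044 = 58830 d
Zone B: v = q/n = 0.002818/0.10 = 0.02818 m/d → t_B = 627/0.02818 = 22250 d
Total t = 58830 + 22250 = 81080 d
   = 81080 / 365 = 222 yr

222 years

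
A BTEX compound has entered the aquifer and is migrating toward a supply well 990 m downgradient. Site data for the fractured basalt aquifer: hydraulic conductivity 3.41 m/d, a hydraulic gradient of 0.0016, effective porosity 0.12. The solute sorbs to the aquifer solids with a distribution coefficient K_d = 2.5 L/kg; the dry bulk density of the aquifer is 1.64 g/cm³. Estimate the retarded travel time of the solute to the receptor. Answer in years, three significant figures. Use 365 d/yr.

2100 years

Specific discharge q = 3.41 × 0.0016 = 0.005456 m/d
v_s = q/n_e = 0.005456/0.12 = 0.04547 m/d
Retardation R = 1 + ρ_b·K_d/n = 1 + 1.64×2.5/0.12 = 35.17
Contaminant velocity v_c = v/R = 0.04547/35.17 = 0.001293 m/d
t = L/v_c = 990/0.001293 = 765700 d
   = 765700/365 = 2100 yr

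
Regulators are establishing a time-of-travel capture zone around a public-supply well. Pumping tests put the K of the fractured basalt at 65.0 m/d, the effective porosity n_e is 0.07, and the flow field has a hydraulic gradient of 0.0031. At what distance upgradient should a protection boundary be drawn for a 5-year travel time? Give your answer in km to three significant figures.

Specific discharge q = 65.0 × 0.0031 = 0.2015 m/d
Average linear velocity = 0.2015 / 0.07 = 2.879 m/d
T = 5 yr × 365 = 1825 d
L = v × T = 2.879 × 1825 = 5253 m
   = 5.25 km

5.25 km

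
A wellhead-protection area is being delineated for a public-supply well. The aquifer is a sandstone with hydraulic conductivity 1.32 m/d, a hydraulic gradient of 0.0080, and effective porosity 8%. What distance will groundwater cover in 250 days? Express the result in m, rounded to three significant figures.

Specific discharge q = 1.32 × 0.0080 = 0.01056 m/d
Seepage velocity v = q / n = 0.01056 / 0.08 = 0.1320 m/d
L = v × T = 0.1320 × 250 = 33.00 m

33.0 m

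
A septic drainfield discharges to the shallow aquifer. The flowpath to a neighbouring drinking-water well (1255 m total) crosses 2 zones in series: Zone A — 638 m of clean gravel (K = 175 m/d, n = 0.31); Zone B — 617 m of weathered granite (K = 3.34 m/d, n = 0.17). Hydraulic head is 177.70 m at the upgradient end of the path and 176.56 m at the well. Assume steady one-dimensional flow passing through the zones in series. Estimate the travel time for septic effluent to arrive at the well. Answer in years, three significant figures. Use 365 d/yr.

137 years

Total head drop ΔH = 177.70 − 176.56 = 1.14 m
Steady 1-D flow in series ⇒ the Darcy flux q is identical in every zone and the zone head losses add (resistances L/K in series).
Σ(L/K) = 638/175 + 617/3.34 = 3.646 + 184.7 = 188.4 d
q = ΔH / Σ(L/K) = 1.14 / 188.4 = 0.006052 m/d (same in every zone)
Zone A: v = q/n = 0.006052/0.31 = 0.01952 m/d → t_A = 638/0.01952 = 32680 d
Zone B: v = q/n = 0.006052/0.17 = 0.03560 m/d → t_B = 617/0.03560 = 17330 d
Total t = 32680 + 17330 = 50010 d
   = 50010 / 365 = 137 yr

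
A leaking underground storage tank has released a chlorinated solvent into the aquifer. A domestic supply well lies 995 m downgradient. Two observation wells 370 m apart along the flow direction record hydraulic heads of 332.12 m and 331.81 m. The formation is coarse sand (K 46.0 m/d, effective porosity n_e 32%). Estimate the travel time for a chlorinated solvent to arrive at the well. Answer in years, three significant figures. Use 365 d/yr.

22.6 years

Hydraulic gradient i = (332.12 − 331.81) / 370 = 0.31 / 370 = 8.378e-4
Specific discharge q = 46.0 × 8.378e-4 = 0.03854 m/d
v = Ki/n = 46.0·8.378e-4/0.32 = 0.1204 m/d
t = L / v = 995 / 0.1204 = 8261 d
   = 8261 / 365 = 22.6 yr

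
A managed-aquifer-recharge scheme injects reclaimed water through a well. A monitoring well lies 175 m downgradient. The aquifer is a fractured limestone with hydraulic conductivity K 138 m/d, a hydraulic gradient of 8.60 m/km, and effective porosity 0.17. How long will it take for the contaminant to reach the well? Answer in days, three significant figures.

q = Ki = 138 × 0.0086 = 1.187 m/d
v_s = q/n_e = 1.187/0.17 = 6.981 m/d
t = L / v = 175 / 6.981 = 25.07 d

25.1 days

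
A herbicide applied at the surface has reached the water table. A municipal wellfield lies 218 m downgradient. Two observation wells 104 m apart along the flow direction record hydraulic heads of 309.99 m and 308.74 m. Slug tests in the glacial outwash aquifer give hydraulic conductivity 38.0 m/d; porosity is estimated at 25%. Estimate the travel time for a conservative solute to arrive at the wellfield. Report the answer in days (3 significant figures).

119 days

Hydraulic gradient i = (309.99 − 308.74) / 104 = 1.25 / 104 = 0.01202
Darcy flux q = K·i = 38.0 × 0.01202 = 0.4567 m/d
v = Ki/n = 38.0·0.01202/0.25 = 1.827 m/d
t = L / v = 218 / 1.827 = 119.3 d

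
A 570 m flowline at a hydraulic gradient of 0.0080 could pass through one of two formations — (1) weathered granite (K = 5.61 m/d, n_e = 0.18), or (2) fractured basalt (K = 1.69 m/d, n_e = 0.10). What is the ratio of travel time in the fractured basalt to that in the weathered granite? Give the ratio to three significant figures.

1.84

Unit 1 (weathered granite): v = 5.61×0.0080/0.18 = 0.2493 m/d, t = 570/0.2493 = 2286 d
Unit 2 (fractured basalt): v = 1.69×0.0080/0.10 = 0.1352 m/d, t = 570/0.1352 = 4216 d
t(fractured basalt) / t(weathered granite) = 4216/2286 = 1.84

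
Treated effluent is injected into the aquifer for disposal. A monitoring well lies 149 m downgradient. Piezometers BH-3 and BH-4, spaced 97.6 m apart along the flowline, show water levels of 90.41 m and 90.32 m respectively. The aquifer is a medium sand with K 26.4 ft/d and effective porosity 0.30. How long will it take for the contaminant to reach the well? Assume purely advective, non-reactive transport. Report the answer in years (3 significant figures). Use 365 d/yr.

16.5 years

Hydraulic gradient i = (90.41 − 90.32) / 97.6 = 0.09 / 97.6 = 9.221e-4
K = 26.4 ft/d × 0.3048 = 8.047 m/d
q = Ki = 8.047 × 9.221e-4 = 0.007420 m/d
Seepage velocity v = q / n = 0.007420 / 0.30 = 0.02473 m/d
t = L / v = 149 / 0.02473 = 6024 d
   = 6024 / 365 = 16.5 yr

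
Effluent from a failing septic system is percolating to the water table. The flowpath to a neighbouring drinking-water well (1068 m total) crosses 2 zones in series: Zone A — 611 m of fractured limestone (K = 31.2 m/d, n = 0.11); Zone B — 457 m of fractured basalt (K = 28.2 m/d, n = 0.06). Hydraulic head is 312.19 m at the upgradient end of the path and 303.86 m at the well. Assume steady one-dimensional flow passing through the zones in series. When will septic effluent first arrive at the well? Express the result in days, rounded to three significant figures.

407 days

Total head drop ΔH = 312.19 − 303.86 = 8.33 m
Steady 1-D flow in series ⇒ the Darcy flux q is identical in every zone and the zone head losses add (resistances L/K in series).
Σ(L/K) = 611/31.2 + 457/28.2 = 19.58 + 16.21 = 35.79 d
q = ΔH / Σ(L/K) = 8.33 / 35.79 = 0.2328 m/d (same in every zone)
Zone A: v = q/n = 0.2328/0.11 = 2.116 m/d → t_A = 611/2.116 = 288.8 d
Zone B: v = q/n = 0.2328/0.06 = 3.879 m/d → t_B = 457/3.879 = 117.8 d
Total t = 288.8 + 117.8 = 406.6 d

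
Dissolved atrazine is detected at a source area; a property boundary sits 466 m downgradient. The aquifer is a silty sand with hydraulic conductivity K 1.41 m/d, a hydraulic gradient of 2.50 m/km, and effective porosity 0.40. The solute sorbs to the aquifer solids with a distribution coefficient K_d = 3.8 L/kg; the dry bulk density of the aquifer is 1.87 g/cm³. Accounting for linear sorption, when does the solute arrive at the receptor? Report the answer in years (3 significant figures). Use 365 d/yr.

Specific discharge q = 1.41 × 0.0025 = 0.003525 m/d
v = Ki/n = 1.41·0.0025/0.40 = 0.008813 m/d
Retardation R = 1 + ρ_b·K_d/n = 1 + 1.87×3.8/0.40 = 18.76
Contaminant velocity v_c = v/R = 0.008813/18.76 = 4.696e-4 m/d
t = L/v_c = 466/4.696e-4 = 992300 d
   = 992300/365 = 2720 yr

2720 years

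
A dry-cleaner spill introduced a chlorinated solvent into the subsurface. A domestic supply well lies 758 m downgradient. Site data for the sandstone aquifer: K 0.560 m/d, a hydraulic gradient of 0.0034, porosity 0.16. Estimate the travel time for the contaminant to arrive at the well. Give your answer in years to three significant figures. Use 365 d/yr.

Darcy flux q = K·i = 0.560 × 0.0034 = 0.001904 m/d
Average linear velocity = 0.001904 / 0.16 = 0.01190 m/d
t = L / v = 758 / 0.01190 = 63700 d
   = 63700 / 365 = 175 yr

175 years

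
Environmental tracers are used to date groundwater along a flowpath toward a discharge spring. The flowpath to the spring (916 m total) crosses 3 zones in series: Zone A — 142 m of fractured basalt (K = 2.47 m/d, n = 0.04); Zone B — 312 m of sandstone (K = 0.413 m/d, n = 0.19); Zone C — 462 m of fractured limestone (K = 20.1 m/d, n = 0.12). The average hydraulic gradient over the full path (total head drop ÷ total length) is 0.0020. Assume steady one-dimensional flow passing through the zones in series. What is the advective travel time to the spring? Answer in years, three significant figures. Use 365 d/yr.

151 years

Continuity: the same q passes through each zone, so ΔH = q·Σ(L_j/K_j) — the zones act as resistances in series.
Σ(L/K) = 142/2.47 + 312/0.413 + 462/20.1 = 57.49 + 755.4 + 22.99 = 835.9 d
K_eq = L_total / Σ(L/K) = 916 / 835.9 = 1.096 m/d
q = K_eq · i = 1.096 × 0.0020 = 0.002192 m/d (same in every zone)
Zone A: v = q/n = 0.002192/0.04 = 0.05479 m/d → t_A = 142/0.05479 = 2592 d
Zone B: v = q/n = 0.002192/0.19 = 0.01153 m/d → t_B = 312/0.01153 = 27050 d
Zone C: v = q/n = 0.002192/0.12 = 0.01826 m/d → t_C = 462/0.01826 = 25300 d
Total t = 2592 + 27050 + 25300 = 54940 d
   = 54940 / 365 = 151 yr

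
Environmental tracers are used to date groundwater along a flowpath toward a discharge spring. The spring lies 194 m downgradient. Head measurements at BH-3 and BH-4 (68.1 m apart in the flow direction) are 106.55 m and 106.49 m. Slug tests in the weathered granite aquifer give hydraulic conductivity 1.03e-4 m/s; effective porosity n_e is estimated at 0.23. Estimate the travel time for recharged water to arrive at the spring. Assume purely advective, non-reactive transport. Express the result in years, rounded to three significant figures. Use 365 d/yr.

15.6 years

Hydraulic gradient i = (106.55 − 106.49) / 68.1 = 0.06 / 68.1 = 8.811e-4
K = 1.03e-4 m/s × 86400 s/d = 8.899 m/d
q = Ki = 8.899 × 8.811e-4 = 0.007841 m/d
v = Ki/n = 8.899·8.811e-4/0.23 = 0.03409 m/d
t = L / v = 194 / 0.03409 = 5691 d
   = 5691 / 365 = 15.6 yr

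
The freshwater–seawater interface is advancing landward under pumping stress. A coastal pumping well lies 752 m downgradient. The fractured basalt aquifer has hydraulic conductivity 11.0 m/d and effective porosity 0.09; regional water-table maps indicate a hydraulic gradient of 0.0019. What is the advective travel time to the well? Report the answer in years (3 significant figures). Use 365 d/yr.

8.87 years

Specific discharge q = 11.0 × 0.0019 = 0.02090 m/d
Average linear velocity = 0.02090 / 0.09 = 0.2322 m/d
t = L / v = 752 / 0.2322 = 3238 d
   = 3238 / 365 = 8.87 yr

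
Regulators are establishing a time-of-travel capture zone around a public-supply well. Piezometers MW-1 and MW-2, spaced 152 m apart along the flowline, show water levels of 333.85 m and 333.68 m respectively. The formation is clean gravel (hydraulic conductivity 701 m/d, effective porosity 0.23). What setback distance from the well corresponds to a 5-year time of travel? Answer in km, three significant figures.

6.22 km

Hydraulic gradient i = (333.85 − 333.68) / 152 = 0.17 / 152 = 0.001118
q = Ki = 701 × 0.001118 = 0.7840 m/d
v = Ki/n = 701·0.001118/0.23 = 3.409 m/d
T = 5 yr × 365 = 1825 d
L = v × T = 3.409 × 1825 = 6221 m
   = 6.22 km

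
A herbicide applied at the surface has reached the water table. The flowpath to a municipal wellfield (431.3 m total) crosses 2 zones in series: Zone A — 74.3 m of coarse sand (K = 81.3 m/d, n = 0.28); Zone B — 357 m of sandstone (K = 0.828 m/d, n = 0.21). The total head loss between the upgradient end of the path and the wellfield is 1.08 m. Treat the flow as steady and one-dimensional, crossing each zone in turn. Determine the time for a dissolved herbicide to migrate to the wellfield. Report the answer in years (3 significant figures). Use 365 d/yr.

Steady 1-D flow in series ⇒ the Darcy flux q is identical in every zone and the zone head losses add (resistances L/K in series).
Σ(L/K) = 74.3/81.3 + 357/0.828 = 0.9139 + 431.2 = 432.1 d
q = ΔH / Σ(L/K) = 1.08 / 432.1 = 0.002500 m/d (same in every zone)
Zone A: v = q/n = 0.002500/0.28 = 0.008927 m/d → t_A = 74.3/0.008927 = 8323 d
Zone B: v = q/n = 0.002500/0.21 = 0.01190 m/d → t_B = 357/0.01190 = 29990 d
Total t = 8323 + 29990 = 38320 d
   = 38320 / 365 = 105 yr

105 years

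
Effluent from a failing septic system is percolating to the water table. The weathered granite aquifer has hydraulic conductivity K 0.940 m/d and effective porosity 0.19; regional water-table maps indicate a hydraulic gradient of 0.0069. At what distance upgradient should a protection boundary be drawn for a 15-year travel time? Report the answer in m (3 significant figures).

187 m

Darcy flux q = K·i = 0.940 × 0.0069 = 0.006486 m/d
Average linear velocity = 0.006486 / 0.19 = 0.03414 m/d
T = 15 yr × 365 = 5475 d
L = v × T = 0.03414 × 5475 = 186.9 m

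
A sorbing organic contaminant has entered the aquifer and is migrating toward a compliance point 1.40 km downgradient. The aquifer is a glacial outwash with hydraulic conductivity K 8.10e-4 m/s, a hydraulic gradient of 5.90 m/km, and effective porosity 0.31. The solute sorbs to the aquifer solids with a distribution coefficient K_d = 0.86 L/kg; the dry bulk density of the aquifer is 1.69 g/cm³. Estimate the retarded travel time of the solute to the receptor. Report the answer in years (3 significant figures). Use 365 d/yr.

16.4 years

K = 8.10e-4 m/s × 86400 s/d = 69.98 m/d
Specific discharge q = 69.98 × 0.0059 = 0.4129 m/d
v = Ki/n = 69.98·0.0059/0.31 = 1.332 m/d
Retardation R = 1 + ρ_b·K_d/n = 1 + 1.69×0.86/0.31 = 5.688
Contaminant velocity v_c = v/R = 1.332/5.688 = 0.2342 m/d
L = 1.40 km = 1400 m
t = L/v_c = 1400/0.2342 = 5979 d
   = 5979/365 = 16.4 yr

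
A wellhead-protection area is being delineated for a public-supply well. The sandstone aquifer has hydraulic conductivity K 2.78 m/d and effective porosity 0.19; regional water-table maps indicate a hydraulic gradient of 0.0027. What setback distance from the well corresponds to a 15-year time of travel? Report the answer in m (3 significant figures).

216 m

Specific discharge q = 2.78 × 0.0027 = 0.007506 m/d
Seepage velocity v = q / n = 0.007506 / 0.19 = 0.03951 m/d
T = 15 yr × 365 = 5475 d
L = v × T = 0.03951 × 5475 = 216.3 m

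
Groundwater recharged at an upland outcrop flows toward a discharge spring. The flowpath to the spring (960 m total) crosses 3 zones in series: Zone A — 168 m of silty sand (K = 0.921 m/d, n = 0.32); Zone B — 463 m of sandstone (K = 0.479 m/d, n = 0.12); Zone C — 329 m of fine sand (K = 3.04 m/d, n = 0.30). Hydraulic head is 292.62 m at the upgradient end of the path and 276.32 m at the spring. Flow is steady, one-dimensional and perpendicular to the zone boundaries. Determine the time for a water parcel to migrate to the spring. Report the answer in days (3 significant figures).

Total head drop ΔH = 292.62 − 276.32 = 16.30 m
Continuity: the same q passes through each zone, so ΔH = q·Σ(L_j/K_j) — the zones act as resistances in series.
Σ(L/K) = 168/0.921 + 463/0.479 + 329/3.04 = 182.4 + 966.6 + 108.2 = 1257 d
q = ΔH / Σ(L/K) = 16.30 / 1257 = 0.01296 m/d (same in every zone)
Zone A: v = q/n = 0.01296/0.32 = 0.04052 m/d → t_A = 168/0.04052 = 4147 d
Zone B: v = q/n = 0.01296/0.12 = 0.1080 m/d → t_B = 463/0.1080 = 4285 d
Zone C: v = q/n = 0.01296/0.30 = 0.04322 m/d → t_C = 329/0.04322 = 7613 d
Total t = 4147 + 4285 + 7613 = 16040 d

16000 days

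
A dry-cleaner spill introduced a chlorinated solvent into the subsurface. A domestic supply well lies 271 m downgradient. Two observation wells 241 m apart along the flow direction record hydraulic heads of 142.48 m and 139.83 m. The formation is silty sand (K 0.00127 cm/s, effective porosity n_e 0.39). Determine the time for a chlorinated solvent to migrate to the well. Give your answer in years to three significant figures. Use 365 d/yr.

Hydraulic gradient i = (142.48 − 139.83) / 241 = 2.65 / 241 = 0.01100
K = 0.00127 cm/s × 864 = 1.097 m/d
q = Ki = 1.097 × 0.01100 = 0.01207 m/d
v = Ki/n = 1.097·0.01100/0.39 = 0.03094 m/d
t = L / v = 271 / 0.03094 = 8760 d
   = 8760 / 365 = 24.0 yr

24.0 years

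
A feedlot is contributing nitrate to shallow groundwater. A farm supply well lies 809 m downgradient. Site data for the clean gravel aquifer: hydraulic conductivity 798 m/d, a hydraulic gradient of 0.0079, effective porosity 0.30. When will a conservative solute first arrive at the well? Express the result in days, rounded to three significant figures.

38.5 days

q = Ki = 798 × 0.0079 = 6.304 m/d
Seepage velocity v = q / n = 6.304 / 0.30 = 21.01 m/d
t = L / v = 809 / 21.01 = 38.50 d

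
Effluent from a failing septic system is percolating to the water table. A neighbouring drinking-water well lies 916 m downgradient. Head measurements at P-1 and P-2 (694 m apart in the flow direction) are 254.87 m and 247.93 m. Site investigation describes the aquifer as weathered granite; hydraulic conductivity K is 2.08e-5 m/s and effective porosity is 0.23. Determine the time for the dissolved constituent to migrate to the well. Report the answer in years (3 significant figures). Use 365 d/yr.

Hydraulic gradient i = (254.87 − 247.93) / 694 = 6.94 / 694 = 0.01000
K = 2.08e-5 m/s × 86400 s/d = 1.797 m/d
q = Ki = 1.797 × 0.01000 = 0.01797 m/d
Average linear velocity = 0.01797 / 0.23 = 0.07814 m/d
t = L / v = 916 / 0.07814 = 11720 d
   = 11720 / 365 = 32.1 yr

32.1 years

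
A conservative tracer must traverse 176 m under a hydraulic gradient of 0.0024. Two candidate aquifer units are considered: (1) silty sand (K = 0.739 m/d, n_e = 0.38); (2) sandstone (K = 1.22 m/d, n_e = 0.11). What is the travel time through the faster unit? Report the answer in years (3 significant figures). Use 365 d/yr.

18.1 years

Unit 1 (silty sand): v = 0.739×0.0024/0.38 = 0.004667 m/d, t = 176/0.004667 = 37710 d
Unit 2 (sandstone): v = 1.22×0.0024/0.11 = 0.02662 m/d, t = 176/0.02662 = 6612 d
Faster: 6612 d / 365 = 18.1 yr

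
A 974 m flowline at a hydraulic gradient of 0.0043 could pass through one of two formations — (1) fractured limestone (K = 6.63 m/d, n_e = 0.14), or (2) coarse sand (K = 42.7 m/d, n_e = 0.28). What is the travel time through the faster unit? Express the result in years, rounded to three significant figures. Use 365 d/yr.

Unit 1 (fractured limestone): v = 6.63×0.0043/0.14 = 0.2036 m/d, t = 974/0.2036 = 4783 d
Unit 2 (coarse sand): v = 42.7×0.0043/0.28 = 0.6558 m/d, t = 974/0.6558 = 1485 d
Faster: 1485 d / 365 = 4.07 yr

4.07 years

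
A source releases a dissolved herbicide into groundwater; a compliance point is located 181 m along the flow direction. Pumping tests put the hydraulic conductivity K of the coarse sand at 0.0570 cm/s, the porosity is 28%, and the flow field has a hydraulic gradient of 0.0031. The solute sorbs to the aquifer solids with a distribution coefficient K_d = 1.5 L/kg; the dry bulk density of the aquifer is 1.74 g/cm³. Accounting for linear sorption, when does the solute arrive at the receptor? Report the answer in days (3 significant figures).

3430 days

K = 0.0570 cm/s × 864 = 49.25 m/d
Specific discharge q = 49.25 × 0.0031 = 0.1527 m/d
Seepage velocity v = q / n = 0.1527 / 0.28 = 0.5452 m/d
Retardation R = 1 + ρ_b·K_d/n = 1 + 1.74×1.5/0.28 = 10.32
Contaminant velocity v_c = v/R = 0.5452/10.32 = 0.05283 m/d
t = L/v_c = 181/0.05283 = 3426 d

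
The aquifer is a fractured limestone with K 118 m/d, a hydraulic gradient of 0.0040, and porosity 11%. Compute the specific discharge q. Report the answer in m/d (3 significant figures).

Specific discharge q = 118 × 0.0040 = 0.4720 m/d

0.472 m/d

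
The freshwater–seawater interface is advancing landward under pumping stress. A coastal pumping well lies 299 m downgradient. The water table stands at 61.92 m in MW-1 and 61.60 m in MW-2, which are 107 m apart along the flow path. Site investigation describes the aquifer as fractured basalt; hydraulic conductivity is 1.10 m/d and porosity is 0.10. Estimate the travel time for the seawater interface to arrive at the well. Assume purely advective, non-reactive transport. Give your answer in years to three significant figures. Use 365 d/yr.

Hydraulic gradient i = (61.92 − 61.60) / 107 = 0.32 / 107 = 0.002991
Specific discharge q = 1.10 × 0.002991 = 0.003290 m/d
v_s = q/n_e = 0.003290/0.10 = 0.03290 m/d
t = L / v = 299 / 0.03290 = 9089 d
   = 9089 / 365 = 24.9 yr

24.9 years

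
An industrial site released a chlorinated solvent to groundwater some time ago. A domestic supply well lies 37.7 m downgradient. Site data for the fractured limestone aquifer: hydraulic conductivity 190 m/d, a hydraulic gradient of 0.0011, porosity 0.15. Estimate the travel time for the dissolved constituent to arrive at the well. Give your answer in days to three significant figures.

Darcy flux q = K·i = 190 × 0.0011 = 0.2090 m/d
v = Ki/n = 190·0.0011/0.15 = 1.393 m/d
t = L / v = 37.7 / 1.393 = 27.06 d

27.1 days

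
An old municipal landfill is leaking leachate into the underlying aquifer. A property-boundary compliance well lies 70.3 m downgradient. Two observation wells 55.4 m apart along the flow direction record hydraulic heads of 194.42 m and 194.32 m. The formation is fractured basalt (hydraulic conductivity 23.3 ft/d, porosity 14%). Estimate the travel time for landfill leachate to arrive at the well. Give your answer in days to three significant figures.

768 days

Hydraulic gradient i = (194.42 − 194.32) / 55.4 = 0.10 / 55.4 = 0.001805
K = 23.3 ft/d × 0.3048 = 7.102 m/d
q = Ki = 7.102 × 0.001805 = 0.01282 m/d
v_s = q/n_e = 0.01282/0.14 = 0.09157 m/d
t = L / v = 70.3 / 0.09157 = 767.8 d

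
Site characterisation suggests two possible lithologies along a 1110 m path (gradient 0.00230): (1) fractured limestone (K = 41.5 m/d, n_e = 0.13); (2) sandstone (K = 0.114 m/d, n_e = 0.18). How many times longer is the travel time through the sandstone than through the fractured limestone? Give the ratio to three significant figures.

Unit 1 (fractured limestone): v = 41.5×0.0023/0.13 = 0.7342 m/d, t = 1110/0.7342 = 1512 d
Unit 2 (sandstone): v = 0.114×0.0023/0.18 = 0.001457 m/d, t = 1110/0.001457 = 762000 d
t(sandstone) / t(fractured limestone) = 762000/1512 = 504

504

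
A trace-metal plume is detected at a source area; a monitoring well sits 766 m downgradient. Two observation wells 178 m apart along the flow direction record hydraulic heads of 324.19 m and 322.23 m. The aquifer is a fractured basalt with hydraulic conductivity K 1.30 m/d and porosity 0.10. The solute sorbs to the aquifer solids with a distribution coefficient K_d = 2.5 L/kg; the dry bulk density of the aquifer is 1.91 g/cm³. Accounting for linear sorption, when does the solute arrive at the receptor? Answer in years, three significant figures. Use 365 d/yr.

Hydraulic gradient i = (324.19 − 322.23) / 178 = 1.96 / 178 = 0.01101
Specific discharge q = 1.30 × 0.01101 = 0.01431 m/d
v_s = q/n_e = 0.01431/0.10 = 0.1431 m/d
Retardation R = 1 + ρ_b·K_d/n = 1 + 1.91×2.5/0.10 = 48.75
Contaminant velocity v_c = v/R = 0.1431/48.75 = 0.002936 m/d
t = L/v_c = 766/0.002936 = 260900 d
   = 260900/365 = 715 yr

715 years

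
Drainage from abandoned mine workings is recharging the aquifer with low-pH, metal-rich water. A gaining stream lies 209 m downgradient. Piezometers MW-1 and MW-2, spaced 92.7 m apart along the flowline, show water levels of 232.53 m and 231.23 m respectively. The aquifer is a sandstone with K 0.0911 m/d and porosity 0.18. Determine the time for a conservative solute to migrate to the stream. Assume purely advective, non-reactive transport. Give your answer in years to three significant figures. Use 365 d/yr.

80.7 years

Hydraulic gradient i = (232.53 − 231.23) / 92.7 = 1.30 / 92.7 = 0.01402
Specific discharge q = 0.0911 × 0.01402 = 0.001278 m/d
Average linear velocity = 0.001278 / 0.18 = 0.007098 m/d
t = L / v = 209 / 0.007098 = 29450 d
   = 29450 / 365 = 80.7 yr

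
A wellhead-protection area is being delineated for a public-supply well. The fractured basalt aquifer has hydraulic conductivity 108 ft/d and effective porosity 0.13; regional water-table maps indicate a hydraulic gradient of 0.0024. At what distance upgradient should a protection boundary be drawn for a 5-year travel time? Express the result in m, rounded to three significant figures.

1110 m

K = 108 ft/d × 0.3048 = 32.92 m/d
q = Ki = 32.92 × 0.0024 = 0.07900 m/d
v = Ki/n = 32.92·0.0024/0.13 = 0.6077 m/d
T = 5 yr × 365 = 1825 d
L = v × T = 0.6077 × 1825 = 1109 m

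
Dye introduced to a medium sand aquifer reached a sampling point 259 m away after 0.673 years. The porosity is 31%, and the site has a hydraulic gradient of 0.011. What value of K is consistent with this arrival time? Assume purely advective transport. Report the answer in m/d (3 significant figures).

29.7 m/d

t = 0.673 years = 245.6 d
v = L / t = 259 / 245.6 = 1.054 m/d
K = v · n / i = 1.054 × 0.31 / 0.011 = 29.7 m/d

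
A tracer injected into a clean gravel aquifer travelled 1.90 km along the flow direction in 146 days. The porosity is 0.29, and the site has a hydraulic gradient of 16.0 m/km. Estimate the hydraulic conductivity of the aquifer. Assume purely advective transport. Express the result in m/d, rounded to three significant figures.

236 m/d

L = 1.90 km = 1900 m
v = L / t = 1900 / 146 = 13.01 m/d
K = v · n / i = 13.01 × 0.29 / 0.016 = 236 m/d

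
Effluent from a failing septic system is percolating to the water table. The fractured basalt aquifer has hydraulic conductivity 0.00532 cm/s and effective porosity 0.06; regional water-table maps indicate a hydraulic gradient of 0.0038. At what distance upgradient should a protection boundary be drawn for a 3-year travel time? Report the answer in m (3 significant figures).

319 m

K = 0.00532 cm/s × 864 = 4.596 m/d
q = Ki = 4.596 × 0.0038 = 0.01747 m/d
Seepage velocity v = q / n = 0.01747 / 0.06 = 0.2911 m/d
T = 3 yr × 365 = 1095 d
L = v × T = 0.2911 × 1095 = 318.8 m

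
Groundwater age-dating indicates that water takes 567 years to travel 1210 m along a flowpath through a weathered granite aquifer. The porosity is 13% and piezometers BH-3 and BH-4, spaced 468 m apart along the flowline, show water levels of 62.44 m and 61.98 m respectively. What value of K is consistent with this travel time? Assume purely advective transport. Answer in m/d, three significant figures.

Hydraulic gradient i = (62.44 − 61.98) / 468 = 0.46 / 468 = 9.829e-4
t = 567 years = 207000 d
v = L / t = 1210 / 207000 = 0.005847 m/d
K = v · n / i = 0.005847 × 0.13 / 9.829e-4 = 0.773 m/d

0.773 m/d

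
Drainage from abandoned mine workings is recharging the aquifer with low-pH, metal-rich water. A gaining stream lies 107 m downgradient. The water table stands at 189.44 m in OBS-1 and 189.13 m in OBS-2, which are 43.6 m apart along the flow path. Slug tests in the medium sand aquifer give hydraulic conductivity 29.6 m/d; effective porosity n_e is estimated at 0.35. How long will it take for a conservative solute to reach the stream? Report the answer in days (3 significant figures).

178 days

Hydraulic gradient i = (189.44 − 189.13) / 43.6 = 0.31 / 43.6 = 0.007110
q = Ki = 29.6 × 0.007110 = 0.2105 m/d
v_s = q/n_e = 0.2105/0.35 = 0.6013 m/d
t = L / v = 107 / 0.6013 = 177.9 d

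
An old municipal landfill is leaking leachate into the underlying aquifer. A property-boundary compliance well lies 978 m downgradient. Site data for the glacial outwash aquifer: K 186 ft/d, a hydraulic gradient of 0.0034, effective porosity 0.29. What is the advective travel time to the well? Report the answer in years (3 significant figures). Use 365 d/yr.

4.03 years

K = 186 ft/d × 0.3048 = 56.69 m/d
Specific discharge q = 56.69 × 0.0034 = 0.1928 m/d
Average linear velocity = 0.1928 / 0.29 = 0.6647 m/d
t = L / v = 978 / 0.6647 = 1471 d
   = 1471 / 365 = 4.03 yr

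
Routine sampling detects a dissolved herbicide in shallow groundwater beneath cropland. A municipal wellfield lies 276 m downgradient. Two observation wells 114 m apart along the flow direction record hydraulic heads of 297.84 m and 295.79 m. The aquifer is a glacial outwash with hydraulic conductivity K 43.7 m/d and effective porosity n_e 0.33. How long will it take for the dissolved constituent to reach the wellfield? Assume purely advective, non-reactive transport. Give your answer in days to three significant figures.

Hydraulic gradient i = (297.84 − 295.79) / 114 = 2.05 / 114 = 0.01798
Darcy flux q = K·i = 43.7 × 0.01798 = 0.7858 m/d
v_s = q/n_e = 0.7858/0.33 = 2.381 m/d
t = L / v = 276 / 2.381 = 115.9 d

116 days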